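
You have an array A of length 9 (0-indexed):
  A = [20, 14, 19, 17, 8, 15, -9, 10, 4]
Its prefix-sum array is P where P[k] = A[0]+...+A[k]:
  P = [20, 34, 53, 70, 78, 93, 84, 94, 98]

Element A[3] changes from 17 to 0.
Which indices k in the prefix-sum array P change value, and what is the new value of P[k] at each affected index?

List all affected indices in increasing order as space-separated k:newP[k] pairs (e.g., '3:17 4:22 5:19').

Answer: 3:53 4:61 5:76 6:67 7:77 8:81

Derivation:
P[k] = A[0] + ... + A[k]
P[k] includes A[3] iff k >= 3
Affected indices: 3, 4, ..., 8; delta = -17
  P[3]: 70 + -17 = 53
  P[4]: 78 + -17 = 61
  P[5]: 93 + -17 = 76
  P[6]: 84 + -17 = 67
  P[7]: 94 + -17 = 77
  P[8]: 98 + -17 = 81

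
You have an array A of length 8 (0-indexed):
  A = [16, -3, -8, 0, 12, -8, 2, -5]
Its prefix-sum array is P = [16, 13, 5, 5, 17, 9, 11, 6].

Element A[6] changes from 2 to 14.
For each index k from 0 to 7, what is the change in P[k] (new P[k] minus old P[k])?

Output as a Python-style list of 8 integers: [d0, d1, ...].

Element change: A[6] 2 -> 14, delta = 12
For k < 6: P[k] unchanged, delta_P[k] = 0
For k >= 6: P[k] shifts by exactly 12
Delta array: [0, 0, 0, 0, 0, 0, 12, 12]

Answer: [0, 0, 0, 0, 0, 0, 12, 12]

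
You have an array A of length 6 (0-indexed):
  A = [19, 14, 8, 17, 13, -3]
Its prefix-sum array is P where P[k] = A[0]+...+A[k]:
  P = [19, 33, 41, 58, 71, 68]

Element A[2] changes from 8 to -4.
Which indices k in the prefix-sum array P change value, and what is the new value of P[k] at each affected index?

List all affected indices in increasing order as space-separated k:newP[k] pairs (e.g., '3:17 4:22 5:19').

Answer: 2:29 3:46 4:59 5:56

Derivation:
P[k] = A[0] + ... + A[k]
P[k] includes A[2] iff k >= 2
Affected indices: 2, 3, ..., 5; delta = -12
  P[2]: 41 + -12 = 29
  P[3]: 58 + -12 = 46
  P[4]: 71 + -12 = 59
  P[5]: 68 + -12 = 56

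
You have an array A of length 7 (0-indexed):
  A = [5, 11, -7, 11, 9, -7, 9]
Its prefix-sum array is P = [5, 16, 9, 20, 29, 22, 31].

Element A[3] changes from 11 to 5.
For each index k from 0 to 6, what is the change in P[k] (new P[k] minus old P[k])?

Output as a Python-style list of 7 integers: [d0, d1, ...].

Element change: A[3] 11 -> 5, delta = -6
For k < 3: P[k] unchanged, delta_P[k] = 0
For k >= 3: P[k] shifts by exactly -6
Delta array: [0, 0, 0, -6, -6, -6, -6]

Answer: [0, 0, 0, -6, -6, -6, -6]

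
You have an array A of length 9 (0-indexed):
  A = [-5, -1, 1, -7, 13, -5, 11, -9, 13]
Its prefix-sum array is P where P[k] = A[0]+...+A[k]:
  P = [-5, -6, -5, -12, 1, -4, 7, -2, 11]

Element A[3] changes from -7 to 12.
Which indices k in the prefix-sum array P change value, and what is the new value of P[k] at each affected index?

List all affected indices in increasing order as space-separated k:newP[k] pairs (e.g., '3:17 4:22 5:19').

P[k] = A[0] + ... + A[k]
P[k] includes A[3] iff k >= 3
Affected indices: 3, 4, ..., 8; delta = 19
  P[3]: -12 + 19 = 7
  P[4]: 1 + 19 = 20
  P[5]: -4 + 19 = 15
  P[6]: 7 + 19 = 26
  P[7]: -2 + 19 = 17
  P[8]: 11 + 19 = 30

Answer: 3:7 4:20 5:15 6:26 7:17 8:30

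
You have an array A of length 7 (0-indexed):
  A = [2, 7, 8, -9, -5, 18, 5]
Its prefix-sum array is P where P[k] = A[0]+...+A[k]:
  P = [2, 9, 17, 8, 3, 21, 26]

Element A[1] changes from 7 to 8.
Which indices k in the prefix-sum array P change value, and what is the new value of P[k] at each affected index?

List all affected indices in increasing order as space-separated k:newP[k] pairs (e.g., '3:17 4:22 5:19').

Answer: 1:10 2:18 3:9 4:4 5:22 6:27

Derivation:
P[k] = A[0] + ... + A[k]
P[k] includes A[1] iff k >= 1
Affected indices: 1, 2, ..., 6; delta = 1
  P[1]: 9 + 1 = 10
  P[2]: 17 + 1 = 18
  P[3]: 8 + 1 = 9
  P[4]: 3 + 1 = 4
  P[5]: 21 + 1 = 22
  P[6]: 26 + 1 = 27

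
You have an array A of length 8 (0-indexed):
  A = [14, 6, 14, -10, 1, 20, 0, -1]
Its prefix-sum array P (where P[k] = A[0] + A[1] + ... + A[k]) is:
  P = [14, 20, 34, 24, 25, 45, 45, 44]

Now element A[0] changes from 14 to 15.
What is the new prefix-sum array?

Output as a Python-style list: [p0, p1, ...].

Answer: [15, 21, 35, 25, 26, 46, 46, 45]

Derivation:
Change: A[0] 14 -> 15, delta = 1
P[k] for k < 0: unchanged (A[0] not included)
P[k] for k >= 0: shift by delta = 1
  P[0] = 14 + 1 = 15
  P[1] = 20 + 1 = 21
  P[2] = 34 + 1 = 35
  P[3] = 24 + 1 = 25
  P[4] = 25 + 1 = 26
  P[5] = 45 + 1 = 46
  P[6] = 45 + 1 = 46
  P[7] = 44 + 1 = 45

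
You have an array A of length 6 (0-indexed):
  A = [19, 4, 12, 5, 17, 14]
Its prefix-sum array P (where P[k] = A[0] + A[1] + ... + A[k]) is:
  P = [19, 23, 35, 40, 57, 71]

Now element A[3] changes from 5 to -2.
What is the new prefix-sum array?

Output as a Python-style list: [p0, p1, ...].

Answer: [19, 23, 35, 33, 50, 64]

Derivation:
Change: A[3] 5 -> -2, delta = -7
P[k] for k < 3: unchanged (A[3] not included)
P[k] for k >= 3: shift by delta = -7
  P[0] = 19 + 0 = 19
  P[1] = 23 + 0 = 23
  P[2] = 35 + 0 = 35
  P[3] = 40 + -7 = 33
  P[4] = 57 + -7 = 50
  P[5] = 71 + -7 = 64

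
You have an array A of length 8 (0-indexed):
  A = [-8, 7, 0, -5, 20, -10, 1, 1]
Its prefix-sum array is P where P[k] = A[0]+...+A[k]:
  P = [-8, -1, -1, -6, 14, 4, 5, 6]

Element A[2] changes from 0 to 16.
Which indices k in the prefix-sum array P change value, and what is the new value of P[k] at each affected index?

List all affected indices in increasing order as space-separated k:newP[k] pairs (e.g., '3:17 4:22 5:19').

P[k] = A[0] + ... + A[k]
P[k] includes A[2] iff k >= 2
Affected indices: 2, 3, ..., 7; delta = 16
  P[2]: -1 + 16 = 15
  P[3]: -6 + 16 = 10
  P[4]: 14 + 16 = 30
  P[5]: 4 + 16 = 20
  P[6]: 5 + 16 = 21
  P[7]: 6 + 16 = 22

Answer: 2:15 3:10 4:30 5:20 6:21 7:22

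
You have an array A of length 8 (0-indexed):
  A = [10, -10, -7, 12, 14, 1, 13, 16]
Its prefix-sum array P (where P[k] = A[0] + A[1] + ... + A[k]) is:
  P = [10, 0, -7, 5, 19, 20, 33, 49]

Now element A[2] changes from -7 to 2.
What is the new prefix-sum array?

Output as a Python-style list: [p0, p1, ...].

Change: A[2] -7 -> 2, delta = 9
P[k] for k < 2: unchanged (A[2] not included)
P[k] for k >= 2: shift by delta = 9
  P[0] = 10 + 0 = 10
  P[1] = 0 + 0 = 0
  P[2] = -7 + 9 = 2
  P[3] = 5 + 9 = 14
  P[4] = 19 + 9 = 28
  P[5] = 20 + 9 = 29
  P[6] = 33 + 9 = 42
  P[7] = 49 + 9 = 58

Answer: [10, 0, 2, 14, 28, 29, 42, 58]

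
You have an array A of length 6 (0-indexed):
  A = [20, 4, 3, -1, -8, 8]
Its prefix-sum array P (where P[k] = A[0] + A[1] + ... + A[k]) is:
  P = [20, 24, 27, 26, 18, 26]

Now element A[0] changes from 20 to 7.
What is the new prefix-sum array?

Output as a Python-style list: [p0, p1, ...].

Answer: [7, 11, 14, 13, 5, 13]

Derivation:
Change: A[0] 20 -> 7, delta = -13
P[k] for k < 0: unchanged (A[0] not included)
P[k] for k >= 0: shift by delta = -13
  P[0] = 20 + -13 = 7
  P[1] = 24 + -13 = 11
  P[2] = 27 + -13 = 14
  P[3] = 26 + -13 = 13
  P[4] = 18 + -13 = 5
  P[5] = 26 + -13 = 13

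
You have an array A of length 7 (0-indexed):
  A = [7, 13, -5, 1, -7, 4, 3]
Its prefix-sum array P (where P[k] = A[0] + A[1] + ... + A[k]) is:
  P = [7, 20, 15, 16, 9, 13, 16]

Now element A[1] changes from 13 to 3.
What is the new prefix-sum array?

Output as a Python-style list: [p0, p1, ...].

Change: A[1] 13 -> 3, delta = -10
P[k] for k < 1: unchanged (A[1] not included)
P[k] for k >= 1: shift by delta = -10
  P[0] = 7 + 0 = 7
  P[1] = 20 + -10 = 10
  P[2] = 15 + -10 = 5
  P[3] = 16 + -10 = 6
  P[4] = 9 + -10 = -1
  P[5] = 13 + -10 = 3
  P[6] = 16 + -10 = 6

Answer: [7, 10, 5, 6, -1, 3, 6]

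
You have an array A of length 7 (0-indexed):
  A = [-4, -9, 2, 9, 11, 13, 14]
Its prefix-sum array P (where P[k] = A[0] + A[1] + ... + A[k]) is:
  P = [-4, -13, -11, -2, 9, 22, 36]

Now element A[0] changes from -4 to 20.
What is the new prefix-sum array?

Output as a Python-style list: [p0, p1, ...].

Change: A[0] -4 -> 20, delta = 24
P[k] for k < 0: unchanged (A[0] not included)
P[k] for k >= 0: shift by delta = 24
  P[0] = -4 + 24 = 20
  P[1] = -13 + 24 = 11
  P[2] = -11 + 24 = 13
  P[3] = -2 + 24 = 22
  P[4] = 9 + 24 = 33
  P[5] = 22 + 24 = 46
  P[6] = 36 + 24 = 60

Answer: [20, 11, 13, 22, 33, 46, 60]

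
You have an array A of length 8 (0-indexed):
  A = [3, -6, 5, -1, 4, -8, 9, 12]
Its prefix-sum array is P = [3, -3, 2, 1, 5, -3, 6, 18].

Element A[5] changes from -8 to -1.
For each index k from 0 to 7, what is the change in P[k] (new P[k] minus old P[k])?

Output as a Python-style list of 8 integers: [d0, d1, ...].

Answer: [0, 0, 0, 0, 0, 7, 7, 7]

Derivation:
Element change: A[5] -8 -> -1, delta = 7
For k < 5: P[k] unchanged, delta_P[k] = 0
For k >= 5: P[k] shifts by exactly 7
Delta array: [0, 0, 0, 0, 0, 7, 7, 7]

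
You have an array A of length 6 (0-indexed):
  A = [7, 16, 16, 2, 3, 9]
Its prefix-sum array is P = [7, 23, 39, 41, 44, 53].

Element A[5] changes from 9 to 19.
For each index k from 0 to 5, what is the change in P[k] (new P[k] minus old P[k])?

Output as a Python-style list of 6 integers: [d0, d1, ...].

Answer: [0, 0, 0, 0, 0, 10]

Derivation:
Element change: A[5] 9 -> 19, delta = 10
For k < 5: P[k] unchanged, delta_P[k] = 0
For k >= 5: P[k] shifts by exactly 10
Delta array: [0, 0, 0, 0, 0, 10]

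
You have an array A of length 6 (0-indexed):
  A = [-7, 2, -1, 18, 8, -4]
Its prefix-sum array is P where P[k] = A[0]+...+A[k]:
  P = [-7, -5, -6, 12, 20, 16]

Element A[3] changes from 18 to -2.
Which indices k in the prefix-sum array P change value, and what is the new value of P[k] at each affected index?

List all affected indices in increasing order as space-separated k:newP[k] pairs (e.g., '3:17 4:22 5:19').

P[k] = A[0] + ... + A[k]
P[k] includes A[3] iff k >= 3
Affected indices: 3, 4, ..., 5; delta = -20
  P[3]: 12 + -20 = -8
  P[4]: 20 + -20 = 0
  P[5]: 16 + -20 = -4

Answer: 3:-8 4:0 5:-4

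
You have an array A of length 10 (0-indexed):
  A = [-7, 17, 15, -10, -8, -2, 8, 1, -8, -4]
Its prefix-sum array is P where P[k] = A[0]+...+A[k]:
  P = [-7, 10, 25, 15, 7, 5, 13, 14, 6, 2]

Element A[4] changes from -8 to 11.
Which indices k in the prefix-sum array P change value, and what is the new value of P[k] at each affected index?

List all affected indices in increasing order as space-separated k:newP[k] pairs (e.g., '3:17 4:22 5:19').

P[k] = A[0] + ... + A[k]
P[k] includes A[4] iff k >= 4
Affected indices: 4, 5, ..., 9; delta = 19
  P[4]: 7 + 19 = 26
  P[5]: 5 + 19 = 24
  P[6]: 13 + 19 = 32
  P[7]: 14 + 19 = 33
  P[8]: 6 + 19 = 25
  P[9]: 2 + 19 = 21

Answer: 4:26 5:24 6:32 7:33 8:25 9:21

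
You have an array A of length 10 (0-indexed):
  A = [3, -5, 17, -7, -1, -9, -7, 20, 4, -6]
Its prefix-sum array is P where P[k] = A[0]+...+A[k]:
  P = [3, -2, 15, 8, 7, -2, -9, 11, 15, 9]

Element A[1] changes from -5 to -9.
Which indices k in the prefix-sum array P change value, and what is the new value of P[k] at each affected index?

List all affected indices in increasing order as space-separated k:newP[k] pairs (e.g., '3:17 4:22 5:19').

P[k] = A[0] + ... + A[k]
P[k] includes A[1] iff k >= 1
Affected indices: 1, 2, ..., 9; delta = -4
  P[1]: -2 + -4 = -6
  P[2]: 15 + -4 = 11
  P[3]: 8 + -4 = 4
  P[4]: 7 + -4 = 3
  P[5]: -2 + -4 = -6
  P[6]: -9 + -4 = -13
  P[7]: 11 + -4 = 7
  P[8]: 15 + -4 = 11
  P[9]: 9 + -4 = 5

Answer: 1:-6 2:11 3:4 4:3 5:-6 6:-13 7:7 8:11 9:5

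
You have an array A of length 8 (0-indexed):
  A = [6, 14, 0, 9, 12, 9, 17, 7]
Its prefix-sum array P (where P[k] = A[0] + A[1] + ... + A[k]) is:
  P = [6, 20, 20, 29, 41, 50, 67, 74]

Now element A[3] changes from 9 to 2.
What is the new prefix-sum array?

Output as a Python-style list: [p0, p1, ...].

Answer: [6, 20, 20, 22, 34, 43, 60, 67]

Derivation:
Change: A[3] 9 -> 2, delta = -7
P[k] for k < 3: unchanged (A[3] not included)
P[k] for k >= 3: shift by delta = -7
  P[0] = 6 + 0 = 6
  P[1] = 20 + 0 = 20
  P[2] = 20 + 0 = 20
  P[3] = 29 + -7 = 22
  P[4] = 41 + -7 = 34
  P[5] = 50 + -7 = 43
  P[6] = 67 + -7 = 60
  P[7] = 74 + -7 = 67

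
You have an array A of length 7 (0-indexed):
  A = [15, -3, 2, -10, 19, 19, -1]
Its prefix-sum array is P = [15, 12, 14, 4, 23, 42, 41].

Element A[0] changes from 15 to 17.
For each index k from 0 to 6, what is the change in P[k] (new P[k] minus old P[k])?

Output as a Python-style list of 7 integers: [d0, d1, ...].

Element change: A[0] 15 -> 17, delta = 2
For k < 0: P[k] unchanged, delta_P[k] = 0
For k >= 0: P[k] shifts by exactly 2
Delta array: [2, 2, 2, 2, 2, 2, 2]

Answer: [2, 2, 2, 2, 2, 2, 2]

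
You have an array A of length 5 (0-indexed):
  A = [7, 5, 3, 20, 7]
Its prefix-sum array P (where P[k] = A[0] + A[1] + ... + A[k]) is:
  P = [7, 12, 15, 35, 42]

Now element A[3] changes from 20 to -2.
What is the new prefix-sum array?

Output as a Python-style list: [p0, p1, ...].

Change: A[3] 20 -> -2, delta = -22
P[k] for k < 3: unchanged (A[3] not included)
P[k] for k >= 3: shift by delta = -22
  P[0] = 7 + 0 = 7
  P[1] = 12 + 0 = 12
  P[2] = 15 + 0 = 15
  P[3] = 35 + -22 = 13
  P[4] = 42 + -22 = 20

Answer: [7, 12, 15, 13, 20]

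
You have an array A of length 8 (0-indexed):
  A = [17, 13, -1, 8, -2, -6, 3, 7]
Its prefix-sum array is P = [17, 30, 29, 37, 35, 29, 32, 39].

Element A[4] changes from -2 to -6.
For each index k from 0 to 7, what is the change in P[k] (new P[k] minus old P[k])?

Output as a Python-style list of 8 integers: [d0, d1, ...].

Answer: [0, 0, 0, 0, -4, -4, -4, -4]

Derivation:
Element change: A[4] -2 -> -6, delta = -4
For k < 4: P[k] unchanged, delta_P[k] = 0
For k >= 4: P[k] shifts by exactly -4
Delta array: [0, 0, 0, 0, -4, -4, -4, -4]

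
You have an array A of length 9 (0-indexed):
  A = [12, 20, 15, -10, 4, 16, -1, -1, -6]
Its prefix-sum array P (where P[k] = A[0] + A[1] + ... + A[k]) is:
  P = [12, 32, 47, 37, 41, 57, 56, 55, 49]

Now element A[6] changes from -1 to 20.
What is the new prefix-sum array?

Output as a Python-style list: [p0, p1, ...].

Answer: [12, 32, 47, 37, 41, 57, 77, 76, 70]

Derivation:
Change: A[6] -1 -> 20, delta = 21
P[k] for k < 6: unchanged (A[6] not included)
P[k] for k >= 6: shift by delta = 21
  P[0] = 12 + 0 = 12
  P[1] = 32 + 0 = 32
  P[2] = 47 + 0 = 47
  P[3] = 37 + 0 = 37
  P[4] = 41 + 0 = 41
  P[5] = 57 + 0 = 57
  P[6] = 56 + 21 = 77
  P[7] = 55 + 21 = 76
  P[8] = 49 + 21 = 70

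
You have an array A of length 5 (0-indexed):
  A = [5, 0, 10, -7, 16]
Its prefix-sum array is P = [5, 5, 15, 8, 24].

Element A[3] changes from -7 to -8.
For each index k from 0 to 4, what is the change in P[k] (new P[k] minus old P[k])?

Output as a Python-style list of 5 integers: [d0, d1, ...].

Element change: A[3] -7 -> -8, delta = -1
For k < 3: P[k] unchanged, delta_P[k] = 0
For k >= 3: P[k] shifts by exactly -1
Delta array: [0, 0, 0, -1, -1]

Answer: [0, 0, 0, -1, -1]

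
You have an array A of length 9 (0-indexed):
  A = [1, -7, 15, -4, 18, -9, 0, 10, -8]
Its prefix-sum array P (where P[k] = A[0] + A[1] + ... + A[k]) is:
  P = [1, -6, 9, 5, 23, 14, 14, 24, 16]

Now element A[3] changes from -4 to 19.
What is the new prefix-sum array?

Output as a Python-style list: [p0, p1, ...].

Change: A[3] -4 -> 19, delta = 23
P[k] for k < 3: unchanged (A[3] not included)
P[k] for k >= 3: shift by delta = 23
  P[0] = 1 + 0 = 1
  P[1] = -6 + 0 = -6
  P[2] = 9 + 0 = 9
  P[3] = 5 + 23 = 28
  P[4] = 23 + 23 = 46
  P[5] = 14 + 23 = 37
  P[6] = 14 + 23 = 37
  P[7] = 24 + 23 = 47
  P[8] = 16 + 23 = 39

Answer: [1, -6, 9, 28, 46, 37, 37, 47, 39]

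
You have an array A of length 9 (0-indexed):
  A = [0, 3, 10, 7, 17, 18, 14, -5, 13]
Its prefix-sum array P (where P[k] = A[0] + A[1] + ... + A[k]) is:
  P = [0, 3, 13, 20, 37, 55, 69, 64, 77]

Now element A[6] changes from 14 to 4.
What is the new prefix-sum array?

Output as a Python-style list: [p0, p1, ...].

Answer: [0, 3, 13, 20, 37, 55, 59, 54, 67]

Derivation:
Change: A[6] 14 -> 4, delta = -10
P[k] for k < 6: unchanged (A[6] not included)
P[k] for k >= 6: shift by delta = -10
  P[0] = 0 + 0 = 0
  P[1] = 3 + 0 = 3
  P[2] = 13 + 0 = 13
  P[3] = 20 + 0 = 20
  P[4] = 37 + 0 = 37
  P[5] = 55 + 0 = 55
  P[6] = 69 + -10 = 59
  P[7] = 64 + -10 = 54
  P[8] = 77 + -10 = 67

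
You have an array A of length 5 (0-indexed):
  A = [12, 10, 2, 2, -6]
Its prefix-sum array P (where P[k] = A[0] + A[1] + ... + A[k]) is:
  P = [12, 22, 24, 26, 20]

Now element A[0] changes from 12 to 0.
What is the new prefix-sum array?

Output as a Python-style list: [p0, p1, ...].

Change: A[0] 12 -> 0, delta = -12
P[k] for k < 0: unchanged (A[0] not included)
P[k] for k >= 0: shift by delta = -12
  P[0] = 12 + -12 = 0
  P[1] = 22 + -12 = 10
  P[2] = 24 + -12 = 12
  P[3] = 26 + -12 = 14
  P[4] = 20 + -12 = 8

Answer: [0, 10, 12, 14, 8]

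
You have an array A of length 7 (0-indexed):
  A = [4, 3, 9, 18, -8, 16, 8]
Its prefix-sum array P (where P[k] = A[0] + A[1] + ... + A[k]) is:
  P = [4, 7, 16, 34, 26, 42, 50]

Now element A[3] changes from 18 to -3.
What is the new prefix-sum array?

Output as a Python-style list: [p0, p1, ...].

Change: A[3] 18 -> -3, delta = -21
P[k] for k < 3: unchanged (A[3] not included)
P[k] for k >= 3: shift by delta = -21
  P[0] = 4 + 0 = 4
  P[1] = 7 + 0 = 7
  P[2] = 16 + 0 = 16
  P[3] = 34 + -21 = 13
  P[4] = 26 + -21 = 5
  P[5] = 42 + -21 = 21
  P[6] = 50 + -21 = 29

Answer: [4, 7, 16, 13, 5, 21, 29]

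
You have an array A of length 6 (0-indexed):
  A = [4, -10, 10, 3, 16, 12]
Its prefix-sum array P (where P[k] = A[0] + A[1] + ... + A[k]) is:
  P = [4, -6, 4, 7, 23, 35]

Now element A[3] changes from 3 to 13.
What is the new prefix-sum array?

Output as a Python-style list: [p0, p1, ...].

Change: A[3] 3 -> 13, delta = 10
P[k] for k < 3: unchanged (A[3] not included)
P[k] for k >= 3: shift by delta = 10
  P[0] = 4 + 0 = 4
  P[1] = -6 + 0 = -6
  P[2] = 4 + 0 = 4
  P[3] = 7 + 10 = 17
  P[4] = 23 + 10 = 33
  P[5] = 35 + 10 = 45

Answer: [4, -6, 4, 17, 33, 45]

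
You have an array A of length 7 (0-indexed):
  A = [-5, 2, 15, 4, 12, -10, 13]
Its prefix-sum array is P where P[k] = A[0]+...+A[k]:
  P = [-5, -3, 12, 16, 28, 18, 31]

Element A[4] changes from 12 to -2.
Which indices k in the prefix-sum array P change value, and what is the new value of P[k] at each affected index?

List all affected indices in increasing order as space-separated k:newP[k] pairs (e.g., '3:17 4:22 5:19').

Answer: 4:14 5:4 6:17

Derivation:
P[k] = A[0] + ... + A[k]
P[k] includes A[4] iff k >= 4
Affected indices: 4, 5, ..., 6; delta = -14
  P[4]: 28 + -14 = 14
  P[5]: 18 + -14 = 4
  P[6]: 31 + -14 = 17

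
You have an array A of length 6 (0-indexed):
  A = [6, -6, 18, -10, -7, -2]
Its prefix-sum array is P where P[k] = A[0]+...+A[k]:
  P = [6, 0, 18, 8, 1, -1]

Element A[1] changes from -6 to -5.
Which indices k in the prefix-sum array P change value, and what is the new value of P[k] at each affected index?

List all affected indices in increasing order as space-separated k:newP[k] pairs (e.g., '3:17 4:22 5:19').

P[k] = A[0] + ... + A[k]
P[k] includes A[1] iff k >= 1
Affected indices: 1, 2, ..., 5; delta = 1
  P[1]: 0 + 1 = 1
  P[2]: 18 + 1 = 19
  P[3]: 8 + 1 = 9
  P[4]: 1 + 1 = 2
  P[5]: -1 + 1 = 0

Answer: 1:1 2:19 3:9 4:2 5:0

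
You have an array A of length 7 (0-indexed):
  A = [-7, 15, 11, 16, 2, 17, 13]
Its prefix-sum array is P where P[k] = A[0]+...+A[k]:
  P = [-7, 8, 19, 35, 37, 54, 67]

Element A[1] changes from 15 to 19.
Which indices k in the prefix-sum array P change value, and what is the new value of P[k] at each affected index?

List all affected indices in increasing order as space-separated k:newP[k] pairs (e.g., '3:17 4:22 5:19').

P[k] = A[0] + ... + A[k]
P[k] includes A[1] iff k >= 1
Affected indices: 1, 2, ..., 6; delta = 4
  P[1]: 8 + 4 = 12
  P[2]: 19 + 4 = 23
  P[3]: 35 + 4 = 39
  P[4]: 37 + 4 = 41
  P[5]: 54 + 4 = 58
  P[6]: 67 + 4 = 71

Answer: 1:12 2:23 3:39 4:41 5:58 6:71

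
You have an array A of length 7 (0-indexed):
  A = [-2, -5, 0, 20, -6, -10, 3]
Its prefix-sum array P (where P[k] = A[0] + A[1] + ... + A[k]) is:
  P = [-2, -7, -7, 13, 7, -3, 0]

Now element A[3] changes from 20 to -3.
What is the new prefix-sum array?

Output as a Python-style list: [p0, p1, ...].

Change: A[3] 20 -> -3, delta = -23
P[k] for k < 3: unchanged (A[3] not included)
P[k] for k >= 3: shift by delta = -23
  P[0] = -2 + 0 = -2
  P[1] = -7 + 0 = -7
  P[2] = -7 + 0 = -7
  P[3] = 13 + -23 = -10
  P[4] = 7 + -23 = -16
  P[5] = -3 + -23 = -26
  P[6] = 0 + -23 = -23

Answer: [-2, -7, -7, -10, -16, -26, -23]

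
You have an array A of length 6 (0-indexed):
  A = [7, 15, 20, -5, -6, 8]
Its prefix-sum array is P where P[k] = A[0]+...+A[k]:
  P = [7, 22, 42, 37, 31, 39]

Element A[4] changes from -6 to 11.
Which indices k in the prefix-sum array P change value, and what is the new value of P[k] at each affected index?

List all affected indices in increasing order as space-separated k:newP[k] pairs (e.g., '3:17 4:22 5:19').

Answer: 4:48 5:56

Derivation:
P[k] = A[0] + ... + A[k]
P[k] includes A[4] iff k >= 4
Affected indices: 4, 5, ..., 5; delta = 17
  P[4]: 31 + 17 = 48
  P[5]: 39 + 17 = 56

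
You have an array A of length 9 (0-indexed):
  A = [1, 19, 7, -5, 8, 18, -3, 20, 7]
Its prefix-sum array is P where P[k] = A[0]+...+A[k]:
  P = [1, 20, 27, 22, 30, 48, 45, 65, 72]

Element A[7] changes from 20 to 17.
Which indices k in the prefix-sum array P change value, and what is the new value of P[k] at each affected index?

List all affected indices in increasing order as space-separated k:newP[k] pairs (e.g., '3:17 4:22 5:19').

Answer: 7:62 8:69

Derivation:
P[k] = A[0] + ... + A[k]
P[k] includes A[7] iff k >= 7
Affected indices: 7, 8, ..., 8; delta = -3
  P[7]: 65 + -3 = 62
  P[8]: 72 + -3 = 69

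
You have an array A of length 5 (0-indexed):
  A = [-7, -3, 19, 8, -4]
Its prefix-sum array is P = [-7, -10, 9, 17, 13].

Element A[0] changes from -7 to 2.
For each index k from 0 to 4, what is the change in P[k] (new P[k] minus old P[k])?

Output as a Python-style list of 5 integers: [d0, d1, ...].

Answer: [9, 9, 9, 9, 9]

Derivation:
Element change: A[0] -7 -> 2, delta = 9
For k < 0: P[k] unchanged, delta_P[k] = 0
For k >= 0: P[k] shifts by exactly 9
Delta array: [9, 9, 9, 9, 9]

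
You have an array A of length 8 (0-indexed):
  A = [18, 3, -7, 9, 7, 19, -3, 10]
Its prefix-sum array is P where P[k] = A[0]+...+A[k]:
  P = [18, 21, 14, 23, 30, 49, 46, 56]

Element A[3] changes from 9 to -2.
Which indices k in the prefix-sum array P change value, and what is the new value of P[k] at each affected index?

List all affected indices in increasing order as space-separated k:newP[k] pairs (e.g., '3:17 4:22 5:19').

Answer: 3:12 4:19 5:38 6:35 7:45

Derivation:
P[k] = A[0] + ... + A[k]
P[k] includes A[3] iff k >= 3
Affected indices: 3, 4, ..., 7; delta = -11
  P[3]: 23 + -11 = 12
  P[4]: 30 + -11 = 19
  P[5]: 49 + -11 = 38
  P[6]: 46 + -11 = 35
  P[7]: 56 + -11 = 45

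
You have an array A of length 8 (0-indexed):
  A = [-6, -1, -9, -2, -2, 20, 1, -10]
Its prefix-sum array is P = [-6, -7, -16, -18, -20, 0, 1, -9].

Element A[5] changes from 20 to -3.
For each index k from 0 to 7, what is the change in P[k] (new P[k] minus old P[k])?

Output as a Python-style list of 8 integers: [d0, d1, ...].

Element change: A[5] 20 -> -3, delta = -23
For k < 5: P[k] unchanged, delta_P[k] = 0
For k >= 5: P[k] shifts by exactly -23
Delta array: [0, 0, 0, 0, 0, -23, -23, -23]

Answer: [0, 0, 0, 0, 0, -23, -23, -23]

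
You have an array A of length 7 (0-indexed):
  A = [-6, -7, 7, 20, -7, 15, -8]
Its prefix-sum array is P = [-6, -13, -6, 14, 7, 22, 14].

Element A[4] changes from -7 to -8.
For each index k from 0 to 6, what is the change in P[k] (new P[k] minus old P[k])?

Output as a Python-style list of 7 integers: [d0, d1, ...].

Answer: [0, 0, 0, 0, -1, -1, -1]

Derivation:
Element change: A[4] -7 -> -8, delta = -1
For k < 4: P[k] unchanged, delta_P[k] = 0
For k >= 4: P[k] shifts by exactly -1
Delta array: [0, 0, 0, 0, -1, -1, -1]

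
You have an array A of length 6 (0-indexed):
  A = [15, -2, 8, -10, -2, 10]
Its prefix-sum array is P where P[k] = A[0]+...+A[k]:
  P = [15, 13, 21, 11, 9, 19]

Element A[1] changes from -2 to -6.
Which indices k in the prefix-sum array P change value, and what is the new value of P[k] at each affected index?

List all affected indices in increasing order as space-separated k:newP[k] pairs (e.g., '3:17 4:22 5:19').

Answer: 1:9 2:17 3:7 4:5 5:15

Derivation:
P[k] = A[0] + ... + A[k]
P[k] includes A[1] iff k >= 1
Affected indices: 1, 2, ..., 5; delta = -4
  P[1]: 13 + -4 = 9
  P[2]: 21 + -4 = 17
  P[3]: 11 + -4 = 7
  P[4]: 9 + -4 = 5
  P[5]: 19 + -4 = 15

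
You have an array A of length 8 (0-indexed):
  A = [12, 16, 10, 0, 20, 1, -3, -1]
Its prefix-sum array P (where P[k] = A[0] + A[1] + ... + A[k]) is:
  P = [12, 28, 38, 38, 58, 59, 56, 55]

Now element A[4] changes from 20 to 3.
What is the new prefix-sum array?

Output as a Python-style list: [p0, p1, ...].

Answer: [12, 28, 38, 38, 41, 42, 39, 38]

Derivation:
Change: A[4] 20 -> 3, delta = -17
P[k] for k < 4: unchanged (A[4] not included)
P[k] for k >= 4: shift by delta = -17
  P[0] = 12 + 0 = 12
  P[1] = 28 + 0 = 28
  P[2] = 38 + 0 = 38
  P[3] = 38 + 0 = 38
  P[4] = 58 + -17 = 41
  P[5] = 59 + -17 = 42
  P[6] = 56 + -17 = 39
  P[7] = 55 + -17 = 38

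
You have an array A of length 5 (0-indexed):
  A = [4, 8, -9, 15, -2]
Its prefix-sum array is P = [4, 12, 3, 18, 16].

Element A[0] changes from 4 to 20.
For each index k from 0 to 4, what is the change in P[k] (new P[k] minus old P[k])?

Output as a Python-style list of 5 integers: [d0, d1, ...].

Answer: [16, 16, 16, 16, 16]

Derivation:
Element change: A[0] 4 -> 20, delta = 16
For k < 0: P[k] unchanged, delta_P[k] = 0
For k >= 0: P[k] shifts by exactly 16
Delta array: [16, 16, 16, 16, 16]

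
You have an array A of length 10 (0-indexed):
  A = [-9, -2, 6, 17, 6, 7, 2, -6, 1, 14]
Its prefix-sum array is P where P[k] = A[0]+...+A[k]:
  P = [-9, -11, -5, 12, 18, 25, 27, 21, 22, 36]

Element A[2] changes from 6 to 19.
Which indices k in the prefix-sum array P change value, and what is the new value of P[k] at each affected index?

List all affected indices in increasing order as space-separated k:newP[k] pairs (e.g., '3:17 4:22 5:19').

Answer: 2:8 3:25 4:31 5:38 6:40 7:34 8:35 9:49

Derivation:
P[k] = A[0] + ... + A[k]
P[k] includes A[2] iff k >= 2
Affected indices: 2, 3, ..., 9; delta = 13
  P[2]: -5 + 13 = 8
  P[3]: 12 + 13 = 25
  P[4]: 18 + 13 = 31
  P[5]: 25 + 13 = 38
  P[6]: 27 + 13 = 40
  P[7]: 21 + 13 = 34
  P[8]: 22 + 13 = 35
  P[9]: 36 + 13 = 49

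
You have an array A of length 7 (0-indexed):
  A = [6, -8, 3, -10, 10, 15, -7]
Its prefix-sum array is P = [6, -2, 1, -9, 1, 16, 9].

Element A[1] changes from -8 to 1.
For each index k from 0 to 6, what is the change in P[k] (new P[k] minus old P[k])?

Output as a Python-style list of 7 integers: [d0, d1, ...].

Answer: [0, 9, 9, 9, 9, 9, 9]

Derivation:
Element change: A[1] -8 -> 1, delta = 9
For k < 1: P[k] unchanged, delta_P[k] = 0
For k >= 1: P[k] shifts by exactly 9
Delta array: [0, 9, 9, 9, 9, 9, 9]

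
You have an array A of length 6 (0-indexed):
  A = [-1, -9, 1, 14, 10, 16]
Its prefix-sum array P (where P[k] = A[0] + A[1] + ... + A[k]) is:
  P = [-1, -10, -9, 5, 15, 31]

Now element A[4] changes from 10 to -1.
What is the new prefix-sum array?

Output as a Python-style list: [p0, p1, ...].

Answer: [-1, -10, -9, 5, 4, 20]

Derivation:
Change: A[4] 10 -> -1, delta = -11
P[k] for k < 4: unchanged (A[4] not included)
P[k] for k >= 4: shift by delta = -11
  P[0] = -1 + 0 = -1
  P[1] = -10 + 0 = -10
  P[2] = -9 + 0 = -9
  P[3] = 5 + 0 = 5
  P[4] = 15 + -11 = 4
  P[5] = 31 + -11 = 20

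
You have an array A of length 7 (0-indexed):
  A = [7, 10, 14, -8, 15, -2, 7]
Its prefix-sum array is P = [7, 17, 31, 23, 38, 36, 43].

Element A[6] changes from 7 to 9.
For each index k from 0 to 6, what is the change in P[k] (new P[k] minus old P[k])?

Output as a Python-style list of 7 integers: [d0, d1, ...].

Element change: A[6] 7 -> 9, delta = 2
For k < 6: P[k] unchanged, delta_P[k] = 0
For k >= 6: P[k] shifts by exactly 2
Delta array: [0, 0, 0, 0, 0, 0, 2]

Answer: [0, 0, 0, 0, 0, 0, 2]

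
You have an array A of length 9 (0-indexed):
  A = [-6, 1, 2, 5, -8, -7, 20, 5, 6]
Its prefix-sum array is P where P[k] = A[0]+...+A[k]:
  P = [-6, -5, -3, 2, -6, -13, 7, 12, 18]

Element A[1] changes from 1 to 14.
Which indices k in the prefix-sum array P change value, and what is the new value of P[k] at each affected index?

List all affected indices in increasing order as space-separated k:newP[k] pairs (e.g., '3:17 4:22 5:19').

P[k] = A[0] + ... + A[k]
P[k] includes A[1] iff k >= 1
Affected indices: 1, 2, ..., 8; delta = 13
  P[1]: -5 + 13 = 8
  P[2]: -3 + 13 = 10
  P[3]: 2 + 13 = 15
  P[4]: -6 + 13 = 7
  P[5]: -13 + 13 = 0
  P[6]: 7 + 13 = 20
  P[7]: 12 + 13 = 25
  P[8]: 18 + 13 = 31

Answer: 1:8 2:10 3:15 4:7 5:0 6:20 7:25 8:31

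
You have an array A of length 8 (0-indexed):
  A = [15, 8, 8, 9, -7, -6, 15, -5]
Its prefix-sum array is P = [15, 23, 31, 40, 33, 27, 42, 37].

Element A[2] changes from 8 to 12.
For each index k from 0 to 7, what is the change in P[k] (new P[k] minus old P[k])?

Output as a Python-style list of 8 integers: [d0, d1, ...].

Answer: [0, 0, 4, 4, 4, 4, 4, 4]

Derivation:
Element change: A[2] 8 -> 12, delta = 4
For k < 2: P[k] unchanged, delta_P[k] = 0
For k >= 2: P[k] shifts by exactly 4
Delta array: [0, 0, 4, 4, 4, 4, 4, 4]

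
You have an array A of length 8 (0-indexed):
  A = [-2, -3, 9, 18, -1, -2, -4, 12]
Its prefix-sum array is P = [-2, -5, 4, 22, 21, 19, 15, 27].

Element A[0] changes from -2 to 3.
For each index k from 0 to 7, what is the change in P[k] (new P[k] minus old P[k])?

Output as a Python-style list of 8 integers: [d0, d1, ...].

Answer: [5, 5, 5, 5, 5, 5, 5, 5]

Derivation:
Element change: A[0] -2 -> 3, delta = 5
For k < 0: P[k] unchanged, delta_P[k] = 0
For k >= 0: P[k] shifts by exactly 5
Delta array: [5, 5, 5, 5, 5, 5, 5, 5]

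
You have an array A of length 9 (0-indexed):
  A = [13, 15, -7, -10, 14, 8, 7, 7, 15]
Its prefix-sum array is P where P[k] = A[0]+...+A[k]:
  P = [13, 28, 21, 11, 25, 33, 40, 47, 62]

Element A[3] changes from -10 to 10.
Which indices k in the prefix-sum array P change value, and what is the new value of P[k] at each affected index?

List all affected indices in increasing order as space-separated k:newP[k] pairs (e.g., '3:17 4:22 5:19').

P[k] = A[0] + ... + A[k]
P[k] includes A[3] iff k >= 3
Affected indices: 3, 4, ..., 8; delta = 20
  P[3]: 11 + 20 = 31
  P[4]: 25 + 20 = 45
  P[5]: 33 + 20 = 53
  P[6]: 40 + 20 = 60
  P[7]: 47 + 20 = 67
  P[8]: 62 + 20 = 82

Answer: 3:31 4:45 5:53 6:60 7:67 8:82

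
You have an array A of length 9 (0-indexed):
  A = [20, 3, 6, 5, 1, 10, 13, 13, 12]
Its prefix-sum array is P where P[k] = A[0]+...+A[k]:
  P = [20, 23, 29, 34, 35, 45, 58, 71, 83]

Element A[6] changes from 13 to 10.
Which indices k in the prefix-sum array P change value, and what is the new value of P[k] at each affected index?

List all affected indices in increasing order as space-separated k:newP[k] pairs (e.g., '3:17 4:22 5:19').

Answer: 6:55 7:68 8:80

Derivation:
P[k] = A[0] + ... + A[k]
P[k] includes A[6] iff k >= 6
Affected indices: 6, 7, ..., 8; delta = -3
  P[6]: 58 + -3 = 55
  P[7]: 71 + -3 = 68
  P[8]: 83 + -3 = 80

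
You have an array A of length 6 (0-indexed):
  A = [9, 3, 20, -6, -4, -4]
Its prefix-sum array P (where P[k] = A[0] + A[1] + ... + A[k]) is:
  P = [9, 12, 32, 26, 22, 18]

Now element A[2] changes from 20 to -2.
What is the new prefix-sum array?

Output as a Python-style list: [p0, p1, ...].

Change: A[2] 20 -> -2, delta = -22
P[k] for k < 2: unchanged (A[2] not included)
P[k] for k >= 2: shift by delta = -22
  P[0] = 9 + 0 = 9
  P[1] = 12 + 0 = 12
  P[2] = 32 + -22 = 10
  P[3] = 26 + -22 = 4
  P[4] = 22 + -22 = 0
  P[5] = 18 + -22 = -4

Answer: [9, 12, 10, 4, 0, -4]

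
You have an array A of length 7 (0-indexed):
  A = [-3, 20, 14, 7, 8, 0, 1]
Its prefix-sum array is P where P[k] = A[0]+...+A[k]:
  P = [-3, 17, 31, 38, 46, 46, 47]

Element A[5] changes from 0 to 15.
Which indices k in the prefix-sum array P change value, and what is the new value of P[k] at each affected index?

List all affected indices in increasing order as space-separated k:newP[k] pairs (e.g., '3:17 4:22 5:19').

P[k] = A[0] + ... + A[k]
P[k] includes A[5] iff k >= 5
Affected indices: 5, 6, ..., 6; delta = 15
  P[5]: 46 + 15 = 61
  P[6]: 47 + 15 = 62

Answer: 5:61 6:62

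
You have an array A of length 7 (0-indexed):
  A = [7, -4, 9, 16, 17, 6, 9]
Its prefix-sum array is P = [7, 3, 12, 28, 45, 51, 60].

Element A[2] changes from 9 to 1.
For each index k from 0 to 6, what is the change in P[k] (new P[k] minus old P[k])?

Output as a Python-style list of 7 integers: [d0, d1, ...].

Element change: A[2] 9 -> 1, delta = -8
For k < 2: P[k] unchanged, delta_P[k] = 0
For k >= 2: P[k] shifts by exactly -8
Delta array: [0, 0, -8, -8, -8, -8, -8]

Answer: [0, 0, -8, -8, -8, -8, -8]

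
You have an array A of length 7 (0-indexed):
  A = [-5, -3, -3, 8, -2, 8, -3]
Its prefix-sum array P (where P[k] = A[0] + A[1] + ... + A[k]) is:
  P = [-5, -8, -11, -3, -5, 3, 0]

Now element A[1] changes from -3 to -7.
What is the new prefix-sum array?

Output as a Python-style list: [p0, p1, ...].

Change: A[1] -3 -> -7, delta = -4
P[k] for k < 1: unchanged (A[1] not included)
P[k] for k >= 1: shift by delta = -4
  P[0] = -5 + 0 = -5
  P[1] = -8 + -4 = -12
  P[2] = -11 + -4 = -15
  P[3] = -3 + -4 = -7
  P[4] = -5 + -4 = -9
  P[5] = 3 + -4 = -1
  P[6] = 0 + -4 = -4

Answer: [-5, -12, -15, -7, -9, -1, -4]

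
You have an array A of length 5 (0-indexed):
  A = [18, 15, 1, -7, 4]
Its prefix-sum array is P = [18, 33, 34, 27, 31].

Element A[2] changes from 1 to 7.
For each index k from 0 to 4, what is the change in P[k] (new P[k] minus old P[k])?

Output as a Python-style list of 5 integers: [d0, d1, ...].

Answer: [0, 0, 6, 6, 6]

Derivation:
Element change: A[2] 1 -> 7, delta = 6
For k < 2: P[k] unchanged, delta_P[k] = 0
For k >= 2: P[k] shifts by exactly 6
Delta array: [0, 0, 6, 6, 6]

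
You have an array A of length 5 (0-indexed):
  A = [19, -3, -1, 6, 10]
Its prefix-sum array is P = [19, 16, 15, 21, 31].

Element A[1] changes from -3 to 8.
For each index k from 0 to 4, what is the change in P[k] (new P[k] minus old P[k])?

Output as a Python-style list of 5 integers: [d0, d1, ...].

Element change: A[1] -3 -> 8, delta = 11
For k < 1: P[k] unchanged, delta_P[k] = 0
For k >= 1: P[k] shifts by exactly 11
Delta array: [0, 11, 11, 11, 11]

Answer: [0, 11, 11, 11, 11]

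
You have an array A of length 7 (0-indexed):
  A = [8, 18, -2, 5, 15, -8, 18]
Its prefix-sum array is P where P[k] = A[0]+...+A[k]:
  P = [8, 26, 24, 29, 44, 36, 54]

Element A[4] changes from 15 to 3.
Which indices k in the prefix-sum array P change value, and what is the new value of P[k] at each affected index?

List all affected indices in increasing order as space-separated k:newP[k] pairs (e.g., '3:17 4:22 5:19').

Answer: 4:32 5:24 6:42

Derivation:
P[k] = A[0] + ... + A[k]
P[k] includes A[4] iff k >= 4
Affected indices: 4, 5, ..., 6; delta = -12
  P[4]: 44 + -12 = 32
  P[5]: 36 + -12 = 24
  P[6]: 54 + -12 = 42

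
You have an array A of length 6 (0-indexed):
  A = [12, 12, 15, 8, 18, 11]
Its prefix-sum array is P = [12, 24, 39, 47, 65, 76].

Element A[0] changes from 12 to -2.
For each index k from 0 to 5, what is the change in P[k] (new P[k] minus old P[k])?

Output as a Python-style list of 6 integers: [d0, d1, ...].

Element change: A[0] 12 -> -2, delta = -14
For k < 0: P[k] unchanged, delta_P[k] = 0
For k >= 0: P[k] shifts by exactly -14
Delta array: [-14, -14, -14, -14, -14, -14]

Answer: [-14, -14, -14, -14, -14, -14]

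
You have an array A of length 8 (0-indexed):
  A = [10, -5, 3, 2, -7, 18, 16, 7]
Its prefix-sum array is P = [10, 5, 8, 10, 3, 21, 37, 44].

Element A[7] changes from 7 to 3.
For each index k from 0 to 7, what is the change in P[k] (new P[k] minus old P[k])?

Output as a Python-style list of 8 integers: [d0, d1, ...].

Element change: A[7] 7 -> 3, delta = -4
For k < 7: P[k] unchanged, delta_P[k] = 0
For k >= 7: P[k] shifts by exactly -4
Delta array: [0, 0, 0, 0, 0, 0, 0, -4]

Answer: [0, 0, 0, 0, 0, 0, 0, -4]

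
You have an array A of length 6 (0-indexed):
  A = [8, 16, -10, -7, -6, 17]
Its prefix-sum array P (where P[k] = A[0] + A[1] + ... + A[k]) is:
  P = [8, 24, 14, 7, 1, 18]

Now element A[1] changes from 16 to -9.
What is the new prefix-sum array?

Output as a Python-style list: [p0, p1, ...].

Change: A[1] 16 -> -9, delta = -25
P[k] for k < 1: unchanged (A[1] not included)
P[k] for k >= 1: shift by delta = -25
  P[0] = 8 + 0 = 8
  P[1] = 24 + -25 = -1
  P[2] = 14 + -25 = -11
  P[3] = 7 + -25 = -18
  P[4] = 1 + -25 = -24
  P[5] = 18 + -25 = -7

Answer: [8, -1, -11, -18, -24, -7]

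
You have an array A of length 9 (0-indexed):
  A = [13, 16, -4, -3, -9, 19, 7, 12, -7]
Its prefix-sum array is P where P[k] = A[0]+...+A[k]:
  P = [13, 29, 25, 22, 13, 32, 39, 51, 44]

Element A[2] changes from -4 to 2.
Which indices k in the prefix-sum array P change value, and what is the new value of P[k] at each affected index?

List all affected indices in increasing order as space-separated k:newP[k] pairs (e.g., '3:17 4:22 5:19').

Answer: 2:31 3:28 4:19 5:38 6:45 7:57 8:50

Derivation:
P[k] = A[0] + ... + A[k]
P[k] includes A[2] iff k >= 2
Affected indices: 2, 3, ..., 8; delta = 6
  P[2]: 25 + 6 = 31
  P[3]: 22 + 6 = 28
  P[4]: 13 + 6 = 19
  P[5]: 32 + 6 = 38
  P[6]: 39 + 6 = 45
  P[7]: 51 + 6 = 57
  P[8]: 44 + 6 = 50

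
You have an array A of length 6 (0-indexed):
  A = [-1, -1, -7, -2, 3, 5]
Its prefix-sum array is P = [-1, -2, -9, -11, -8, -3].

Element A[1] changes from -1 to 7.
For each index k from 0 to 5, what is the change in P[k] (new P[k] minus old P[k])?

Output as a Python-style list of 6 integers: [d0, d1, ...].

Answer: [0, 8, 8, 8, 8, 8]

Derivation:
Element change: A[1] -1 -> 7, delta = 8
For k < 1: P[k] unchanged, delta_P[k] = 0
For k >= 1: P[k] shifts by exactly 8
Delta array: [0, 8, 8, 8, 8, 8]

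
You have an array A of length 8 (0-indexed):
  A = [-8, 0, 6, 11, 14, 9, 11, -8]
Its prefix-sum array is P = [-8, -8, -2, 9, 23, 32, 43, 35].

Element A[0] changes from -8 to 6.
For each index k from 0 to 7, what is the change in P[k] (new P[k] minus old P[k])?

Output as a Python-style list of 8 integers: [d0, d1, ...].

Answer: [14, 14, 14, 14, 14, 14, 14, 14]

Derivation:
Element change: A[0] -8 -> 6, delta = 14
For k < 0: P[k] unchanged, delta_P[k] = 0
For k >= 0: P[k] shifts by exactly 14
Delta array: [14, 14, 14, 14, 14, 14, 14, 14]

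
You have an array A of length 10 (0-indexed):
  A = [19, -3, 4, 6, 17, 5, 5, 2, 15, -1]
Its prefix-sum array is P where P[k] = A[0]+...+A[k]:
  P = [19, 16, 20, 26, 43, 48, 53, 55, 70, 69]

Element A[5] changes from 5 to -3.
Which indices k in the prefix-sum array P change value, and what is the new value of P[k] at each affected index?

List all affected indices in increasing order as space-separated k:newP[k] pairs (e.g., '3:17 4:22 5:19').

P[k] = A[0] + ... + A[k]
P[k] includes A[5] iff k >= 5
Affected indices: 5, 6, ..., 9; delta = -8
  P[5]: 48 + -8 = 40
  P[6]: 53 + -8 = 45
  P[7]: 55 + -8 = 47
  P[8]: 70 + -8 = 62
  P[9]: 69 + -8 = 61

Answer: 5:40 6:45 7:47 8:62 9:61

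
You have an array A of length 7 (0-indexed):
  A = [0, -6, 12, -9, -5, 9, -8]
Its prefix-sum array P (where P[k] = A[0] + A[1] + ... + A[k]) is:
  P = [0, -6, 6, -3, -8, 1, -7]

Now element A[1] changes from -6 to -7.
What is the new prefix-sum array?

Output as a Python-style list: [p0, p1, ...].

Change: A[1] -6 -> -7, delta = -1
P[k] for k < 1: unchanged (A[1] not included)
P[k] for k >= 1: shift by delta = -1
  P[0] = 0 + 0 = 0
  P[1] = -6 + -1 = -7
  P[2] = 6 + -1 = 5
  P[3] = -3 + -1 = -4
  P[4] = -8 + -1 = -9
  P[5] = 1 + -1 = 0
  P[6] = -7 + -1 = -8

Answer: [0, -7, 5, -4, -9, 0, -8]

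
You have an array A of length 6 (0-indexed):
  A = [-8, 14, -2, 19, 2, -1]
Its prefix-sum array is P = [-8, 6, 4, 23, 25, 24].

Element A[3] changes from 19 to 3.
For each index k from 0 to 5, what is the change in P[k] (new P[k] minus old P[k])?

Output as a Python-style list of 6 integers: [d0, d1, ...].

Element change: A[3] 19 -> 3, delta = -16
For k < 3: P[k] unchanged, delta_P[k] = 0
For k >= 3: P[k] shifts by exactly -16
Delta array: [0, 0, 0, -16, -16, -16]

Answer: [0, 0, 0, -16, -16, -16]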